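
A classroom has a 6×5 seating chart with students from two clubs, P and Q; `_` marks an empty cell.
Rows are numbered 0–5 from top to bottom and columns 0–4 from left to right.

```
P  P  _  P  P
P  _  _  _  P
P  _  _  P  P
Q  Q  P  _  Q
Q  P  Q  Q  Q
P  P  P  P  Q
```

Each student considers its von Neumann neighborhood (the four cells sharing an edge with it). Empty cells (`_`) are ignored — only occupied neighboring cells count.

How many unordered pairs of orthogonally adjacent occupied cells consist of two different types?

Scan each occupied cell's neighbors to the right and below so each pair is counted once.
From row 0: 0 unlike of 4 pairs (running 0/4).
From row 1: 0 unlike of 2 pairs (running 0/6).
From row 2: 2 unlike of 3 pairs (running 2/9).
From row 3: 3 unlike of 6 pairs (running 5/15).
From row 4: 5 unlike of 9 pairs (running 10/24).
From row 5: 1 unlike of 4 pairs (running 11/28).
Total adjacent occupied pairs: 28; unlike-type pairs: 11.

11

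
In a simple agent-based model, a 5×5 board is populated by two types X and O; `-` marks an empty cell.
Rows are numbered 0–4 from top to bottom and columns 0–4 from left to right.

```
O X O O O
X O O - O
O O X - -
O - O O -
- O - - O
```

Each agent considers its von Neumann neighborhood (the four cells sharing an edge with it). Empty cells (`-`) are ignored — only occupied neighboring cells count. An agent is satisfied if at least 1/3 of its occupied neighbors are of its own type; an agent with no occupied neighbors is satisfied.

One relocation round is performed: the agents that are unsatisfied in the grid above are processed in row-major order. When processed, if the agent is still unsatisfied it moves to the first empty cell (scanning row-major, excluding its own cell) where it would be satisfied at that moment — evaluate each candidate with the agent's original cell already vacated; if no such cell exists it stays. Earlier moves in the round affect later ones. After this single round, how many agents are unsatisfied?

0

Initially unsatisfied (in order): (0,0), (0,1), (1,0), (2,2).
  (0,0) → (1,3).
  (0,1) → (0,0).
  (1,0): now satisfied by earlier moves; stays.
  (2,2) → (0,1).
Resulting grid:
X X O O O
X O O O O
O O - - -
O - O O -
- O - - O
All satisfied now.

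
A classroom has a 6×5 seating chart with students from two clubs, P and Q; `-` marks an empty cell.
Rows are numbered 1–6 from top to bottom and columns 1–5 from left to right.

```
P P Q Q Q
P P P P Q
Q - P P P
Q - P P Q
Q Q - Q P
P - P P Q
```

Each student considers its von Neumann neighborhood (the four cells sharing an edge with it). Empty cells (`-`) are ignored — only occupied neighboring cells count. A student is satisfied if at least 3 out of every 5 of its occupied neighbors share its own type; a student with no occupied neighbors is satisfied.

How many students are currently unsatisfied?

(1,1)P 2/2 ok
(1,2)P 2/3 ok
(1,3)Q 1/3 unhappy
(1,4)Q 2/3 ok
(1,5)Q 2/2 ok
(2,1)P 2/3 ok
(2,2)P 3/3 ok
(2,3)P 3/4 ok
(2,4)P 2/4 unhappy
(2,5)Q 1/3 unhappy
(3,1)Q 1/2 unhappy
(3,3)P 3/3 ok
(3,4)P 4/4 ok
(3,5)P 1/3 unhappy
(4,1)Q 2/2 ok
(4,3)P 2/2 ok
(4,4)P 2/4 unhappy
(4,5)Q 0/3 unhappy
(5,1)Q 2/3 ok
(5,2)Q 1/1 ok
(5,4)Q 0/3 unhappy
(5,5)P 0/3 unhappy
(6,1)P 0/1 unhappy
(6,3)P 1/1 ok
(6,4)P 1/3 unhappy
(6,5)Q 0/2 unhappy
Unsatisfied: (1,3), (2,4), (2,5), (3,1), (3,5), (4,4), (4,5), (5,4), (5,5), (6,1), (6,4), (6,5) — 12 in total.

12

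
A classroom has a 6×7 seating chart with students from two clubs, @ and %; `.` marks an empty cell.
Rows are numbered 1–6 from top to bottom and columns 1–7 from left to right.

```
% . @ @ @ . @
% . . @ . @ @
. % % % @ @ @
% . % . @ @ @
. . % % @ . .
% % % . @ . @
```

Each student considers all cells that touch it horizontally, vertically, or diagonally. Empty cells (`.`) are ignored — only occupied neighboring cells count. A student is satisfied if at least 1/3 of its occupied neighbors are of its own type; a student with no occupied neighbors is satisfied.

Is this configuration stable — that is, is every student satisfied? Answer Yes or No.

Yes

(1,1)% 1/1 satisfied
(1,3)@ 2/2 satisfied
(1,4)@ 3/3 satisfied
(1,5)@ 3/3 satisfied
(1,7)@ 2/2 satisfied
(2,1)% 2/2 satisfied
(2,4)@ 4/6 satisfied
(2,6)@ 6/6 satisfied
(2,7)@ 4/4 satisfied
(3,2)% 4/4 satisfied
(3,3)% 3/4 satisfied
(3,4)% 2/5 satisfied
(3,5)@ 5/6 satisfied
(3,6)@ 7/7 satisfied
(3,7)@ 5/5 satisfied
(4,1)% 1/1 satisfied
(4,3)% 5/5 satisfied
(4,5)@ 4/6 satisfied
(4,6)@ 6/6 satisfied
(4,7)@ 3/3 satisfied
(5,3)% 4/4 satisfied
(5,4)% 3/6 satisfied
(5,5)@ 3/4 satisfied
(6,1)% 1/1 satisfied
(6,2)% 3/3 satisfied
(6,3)% 3/3 satisfied
(6,5)@ 1/2 satisfied
(6,7)@ 0/0 satisfied
All meet the threshold, so the configuration is stable.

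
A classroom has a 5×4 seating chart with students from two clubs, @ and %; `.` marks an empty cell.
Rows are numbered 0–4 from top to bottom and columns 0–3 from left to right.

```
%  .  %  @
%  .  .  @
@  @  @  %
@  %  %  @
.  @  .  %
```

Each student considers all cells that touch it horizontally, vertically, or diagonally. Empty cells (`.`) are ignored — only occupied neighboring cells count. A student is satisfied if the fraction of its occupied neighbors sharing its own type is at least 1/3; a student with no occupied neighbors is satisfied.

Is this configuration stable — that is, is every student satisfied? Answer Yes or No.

No

(0,0)% 1/1 ✓
(0,2)% 0/2 ✗
(0,3)@ 1/2 ✓
(1,0)% 1/3 ✓
(1,3)@ 2/4 ✓
(2,0)@ 2/4 ✓
(2,1)@ 3/6 ✓
(2,2)@ 3/6 ✓
(2,3)% 1/4 ✗
(3,0)@ 3/4 ✓
(3,1)% 1/6 ✗
(3,2)% 3/7 ✓
(3,3)@ 1/4 ✗
(4,1)@ 1/3 ✓
(4,3)% 1/2 ✓
For instance (0,2) has only 0/2 same-type neighbors, below 1/3.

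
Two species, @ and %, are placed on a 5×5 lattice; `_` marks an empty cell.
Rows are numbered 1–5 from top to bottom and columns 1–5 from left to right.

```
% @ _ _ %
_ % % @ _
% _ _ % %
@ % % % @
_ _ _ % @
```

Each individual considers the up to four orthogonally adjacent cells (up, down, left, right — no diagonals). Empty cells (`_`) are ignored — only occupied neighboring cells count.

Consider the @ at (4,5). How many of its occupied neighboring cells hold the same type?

Occupied neighbors of (4,5): (3,5)=%, (5,5)=@, (4,4)=%.
Same type (@): 1 of 3.

1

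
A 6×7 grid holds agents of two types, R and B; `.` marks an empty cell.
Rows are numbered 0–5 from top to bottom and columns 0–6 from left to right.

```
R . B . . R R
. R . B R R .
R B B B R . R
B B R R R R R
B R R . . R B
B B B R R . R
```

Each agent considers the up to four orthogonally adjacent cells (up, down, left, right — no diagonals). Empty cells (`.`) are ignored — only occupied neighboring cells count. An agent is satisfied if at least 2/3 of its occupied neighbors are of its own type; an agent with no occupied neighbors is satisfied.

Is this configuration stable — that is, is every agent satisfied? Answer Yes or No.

Row 0: (0,0)R 0/0 satisfied · (0,2)B 0/0 satisfied · (0,5)R 2/2 satisfied · (0,6)R 1/1 satisfied
Row 1: (1,1)R 0/1 not · (1,3)B 1/2 not · (1,4)R 2/3 satisfied · (1,5)R 2/2 satisfied
Row 2: (2,0)R 0/2 not · (2,1)B 2/4 not · (2,2)B 2/3 satisfied · (2,3)B 2/4 not · (2,4)R 2/3 satisfied · (2,6)R 1/1 satisfied
Row 3: (3,0)B 2/3 satisfied · (3,1)B 2/4 not · (3,2)R 2/4 not · (3,3)R 2/3 satisfied · (3,4)R 3/3 satisfied · (3,5)R 3/3 satisfied · (3,6)R 2/3 satisfied
Row 4: (4,0)B 2/3 satisfied · (4,1)R 1/4 not · (4,2)R 2/3 satisfied · (4,5)R 1/2 not · (4,6)B 0/3 not
Row 5: (5,0)B 2/2 satisfied · (5,1)B 2/3 satisfied · (5,2)B 1/3 not · (5,3)R 1/2 not · (5,4)R 1/1 satisfied · (5,6)R 0/1 not
For instance (1,1) has only 0/1 same-type neighbors, below 2/3.

No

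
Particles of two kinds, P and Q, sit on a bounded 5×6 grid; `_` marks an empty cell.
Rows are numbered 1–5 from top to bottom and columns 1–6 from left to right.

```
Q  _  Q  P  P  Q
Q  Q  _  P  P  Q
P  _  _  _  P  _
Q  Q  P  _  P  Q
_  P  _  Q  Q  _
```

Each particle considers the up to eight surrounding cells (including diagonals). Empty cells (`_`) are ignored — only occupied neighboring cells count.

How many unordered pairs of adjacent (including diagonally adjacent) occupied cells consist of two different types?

19

Scan each occupied cell's neighbors to the right and below (and the two forward diagonals) so each pair is counted once.
From row 1: 5 unlike of 14 pairs (running 5/14).
From row 2: 4 unlike of 8 pairs (running 9/22).
From row 3: 3 unlike of 4 pairs (running 12/26).
From row 4: 7 unlike of 10 pairs (running 19/36).
From row 5: 0 unlike of 1 pairs (running 19/37).
Total adjacent occupied pairs: 37; unlike-type pairs: 19.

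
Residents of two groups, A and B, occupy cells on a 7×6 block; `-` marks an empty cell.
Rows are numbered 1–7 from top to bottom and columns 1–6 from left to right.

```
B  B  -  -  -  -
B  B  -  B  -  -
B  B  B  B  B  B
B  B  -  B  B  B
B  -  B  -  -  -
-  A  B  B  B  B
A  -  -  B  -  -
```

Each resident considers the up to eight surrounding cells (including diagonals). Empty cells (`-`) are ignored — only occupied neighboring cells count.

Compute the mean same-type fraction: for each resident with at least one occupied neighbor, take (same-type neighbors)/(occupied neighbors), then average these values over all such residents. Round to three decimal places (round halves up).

0.939

Row 1: (1,1)B 3/3 · (1,2)B 3/3
Row 2: (2,1)B 5/5 · (2,2)B 6/6 · (2,4)B 3/3
Row 3: (3,1)B 5/5 · (3,2)B 6/6 · (3,3)B 6/6 · (3,4)B 5/5 · (3,5)B 6/6 · (3,6)B 3/3
Row 4: (4,1)B 4/4 · (4,2)B 6/6 · (4,4)B 5/5 · (4,5)B 5/5 · (4,6)B 3/3
Row 5: (5,1)B 2/3 · (5,3)B 4/5
Row 6: (6,2)A 1/4 · (6,3)B 3/4 · (6,4)B 4/4 · (6,5)B 3/3 · (6,6)B 1/1
Row 7: (7,1)A 1/1 · (7,4)B 3/3
Sum over 25 residents: 3/3 + 3/3 + 5/5 + 6/6 + 3/3 + 5/5 + 6/6 + 6/6 + 5/5 + 6/6 + 3/3 + 4/4 + 6/6 + 5/5 + 5/5 + 3/3 + 2/3 + 4/5 + 1/4 + 3/4 + 4/4 + 3/3 + 1/1 + 1/1 + 3/3 = 352/15; mean = 352/15 ÷ 25 = 352/375 = 0.938666… → 0.939.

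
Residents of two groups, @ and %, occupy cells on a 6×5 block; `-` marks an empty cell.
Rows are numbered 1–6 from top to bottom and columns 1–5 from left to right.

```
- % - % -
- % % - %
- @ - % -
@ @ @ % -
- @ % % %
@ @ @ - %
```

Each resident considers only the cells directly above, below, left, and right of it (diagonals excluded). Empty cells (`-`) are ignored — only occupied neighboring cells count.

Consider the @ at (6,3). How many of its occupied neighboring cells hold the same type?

Occupied neighbors of (6,3): (5,3)=%, (6,2)=@.
Same type (@): 1 of 2.

1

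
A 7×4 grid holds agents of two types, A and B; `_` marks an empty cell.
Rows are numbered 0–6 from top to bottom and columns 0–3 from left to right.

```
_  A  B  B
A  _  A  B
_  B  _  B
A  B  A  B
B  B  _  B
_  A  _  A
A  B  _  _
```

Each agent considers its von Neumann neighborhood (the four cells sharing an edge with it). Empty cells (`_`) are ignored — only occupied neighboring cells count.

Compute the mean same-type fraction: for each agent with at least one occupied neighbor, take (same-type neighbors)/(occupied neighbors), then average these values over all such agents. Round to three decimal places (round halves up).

0.380

Row 0: (0,1)A 0/1 · (0,2)B 1/3 · (0,3)B 2/2
Row 1: (1,0)A — no occupied neighbors · (1,2)A 0/2 · (1,3)B 2/3
Row 2: (2,1)B 1/1 · (2,3)B 2/2
Row 3: (3,0)A 0/2 · (3,1)B 2/4 · (3,2)A 0/2 · (3,3)B 2/3
Row 4: (4,0)B 1/2 · (4,1)B 2/3 · (4,3)B 1/2
Row 5: (5,1)A 0/2 · (5,3)A 0/1
Row 6: (6,0)A 0/1 · (6,1)B 0/2
Sum over 18 agents: 0/1 + 1/3 + 2/2 + 0/2 + 2/3 + 1/1 + 2/2 + 0/2 + 2/4 + 0/2 + 2/3 + 1/2 + 2/3 + 1/2 + 0/2 + 0/1 + 0/1 + 0/2 = 41/6; mean = 41/6 ÷ 18 = 41/108 = 0.379629… → 0.380.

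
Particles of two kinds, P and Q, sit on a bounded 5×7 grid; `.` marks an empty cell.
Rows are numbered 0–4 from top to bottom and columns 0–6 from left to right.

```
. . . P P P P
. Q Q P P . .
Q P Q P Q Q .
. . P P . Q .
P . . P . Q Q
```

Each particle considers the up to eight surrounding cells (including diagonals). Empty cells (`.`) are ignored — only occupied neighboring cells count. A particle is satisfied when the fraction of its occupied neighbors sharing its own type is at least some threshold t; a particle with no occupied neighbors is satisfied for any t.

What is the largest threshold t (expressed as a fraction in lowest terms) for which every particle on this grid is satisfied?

1/5

(0,3)P 3/4
(0,4)P 4/4
(0,5)P 3/3
(0,6)P 1/1
(1,1)Q 3/4
(1,2)Q 2/6
(1,3)P 4/7
(1,4)P 5/7
(2,0)Q 1/2
(2,1)P 1/5
(2,2)Q 2/7
(2,3)P 4/7
(2,4)Q 2/6
(2,5)Q 2/3
(3,2)P 4/5
(3,3)P 3/5
(3,5)Q 4/4
(4,0)P — no occupied neighbors
(4,3)P 2/2
(4,5)Q 2/2
(4,6)Q 2/2
The smallest same-type fraction is 1/5 at (2,1), which reduces to 1/5. Any threshold above that leaves this particle unsatisfied.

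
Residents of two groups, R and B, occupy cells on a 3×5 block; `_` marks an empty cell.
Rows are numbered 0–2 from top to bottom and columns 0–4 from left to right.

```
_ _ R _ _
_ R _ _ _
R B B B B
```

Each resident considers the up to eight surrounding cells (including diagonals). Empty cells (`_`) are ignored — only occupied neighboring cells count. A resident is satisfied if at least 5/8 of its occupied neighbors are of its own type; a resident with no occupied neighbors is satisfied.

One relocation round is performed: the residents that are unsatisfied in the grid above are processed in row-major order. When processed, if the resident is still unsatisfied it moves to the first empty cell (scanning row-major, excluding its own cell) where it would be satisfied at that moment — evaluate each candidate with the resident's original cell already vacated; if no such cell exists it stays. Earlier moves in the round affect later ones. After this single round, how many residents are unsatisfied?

Initially unsatisfied (in order): (1,1), (2,0), (2,1).
  (1,1) → (0,0).
  (2,0) → (0,1).
  (2,1): now satisfied by earlier moves; stays.
Resulting grid:
R R R _ _
_ _ _ _ _
_ B B B B
All satisfied now.

0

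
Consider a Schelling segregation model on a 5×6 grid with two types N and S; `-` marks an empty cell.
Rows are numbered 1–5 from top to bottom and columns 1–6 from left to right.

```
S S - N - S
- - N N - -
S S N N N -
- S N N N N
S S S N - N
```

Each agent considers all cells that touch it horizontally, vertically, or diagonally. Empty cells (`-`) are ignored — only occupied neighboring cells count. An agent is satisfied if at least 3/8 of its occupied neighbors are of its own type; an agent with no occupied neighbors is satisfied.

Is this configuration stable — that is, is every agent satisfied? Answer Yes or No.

Yes

(1,1)S 1/1 ✓
(1,2)S 1/2 ✓
(1,4)N 2/2 ✓
(1,6)S 0/0 ✓
(2,3)N 4/6 ✓
(2,4)N 5/5 ✓
(3,1)S 2/2 ✓
(3,2)S 2/5 ✓
(3,3)N 5/7 ✓
(3,4)N 7/7 ✓
(3,5)N 5/5 ✓
(4,2)S 5/7 ✓
(4,3)N 4/8 ✓
(4,4)N 6/7 ✓
(4,5)N 6/6 ✓
(4,6)N 3/3 ✓
(5,1)S 2/2 ✓
(5,2)S 3/4 ✓
(5,3)S 2/5 ✓
(5,4)N 3/4 ✓
(5,6)N 2/2 ✓
All meet the threshold, so the configuration is stable.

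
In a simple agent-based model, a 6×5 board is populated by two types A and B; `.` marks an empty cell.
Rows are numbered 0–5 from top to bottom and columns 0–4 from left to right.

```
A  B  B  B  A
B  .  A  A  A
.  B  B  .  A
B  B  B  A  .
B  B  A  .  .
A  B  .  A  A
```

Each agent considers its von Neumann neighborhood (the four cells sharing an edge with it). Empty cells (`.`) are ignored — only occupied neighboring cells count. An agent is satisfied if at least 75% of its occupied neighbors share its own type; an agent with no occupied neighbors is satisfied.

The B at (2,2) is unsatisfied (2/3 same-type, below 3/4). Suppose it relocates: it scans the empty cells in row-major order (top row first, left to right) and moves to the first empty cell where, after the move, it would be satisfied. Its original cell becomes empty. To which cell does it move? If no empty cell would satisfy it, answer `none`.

(1,1)

Vacating (2,2). Empty cells in order:
  (1,1): 3/4 same-type → satisfied — stop here.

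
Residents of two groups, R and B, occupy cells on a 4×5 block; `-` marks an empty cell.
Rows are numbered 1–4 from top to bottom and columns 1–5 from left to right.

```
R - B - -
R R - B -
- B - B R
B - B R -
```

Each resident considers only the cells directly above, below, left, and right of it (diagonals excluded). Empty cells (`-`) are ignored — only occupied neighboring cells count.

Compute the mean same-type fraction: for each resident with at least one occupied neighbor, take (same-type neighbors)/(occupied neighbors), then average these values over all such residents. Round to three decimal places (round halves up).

0.426

Row 1: (1,1)R 1/1 · (1,3)B — no occupied neighbors
Row 2: (2,1)R 2/2 · (2,2)R 1/2 · (2,4)B 1/1
Row 3: (3,2)B 0/1 · (3,4)B 1/3 · (3,5)R 0/1
Row 4: (4,1)B — no occupied neighbors · (4,3)B 0/1 · (4,4)R 0/2
Sum over 9 residents: 1/1 + 2/2 + 1/2 + 1/1 + 0/1 + 1/3 + 0/1 + 0/1 + 0/2 = 23/6; mean = 23/6 ÷ 9 = 23/54 = 0.425925… → 0.426.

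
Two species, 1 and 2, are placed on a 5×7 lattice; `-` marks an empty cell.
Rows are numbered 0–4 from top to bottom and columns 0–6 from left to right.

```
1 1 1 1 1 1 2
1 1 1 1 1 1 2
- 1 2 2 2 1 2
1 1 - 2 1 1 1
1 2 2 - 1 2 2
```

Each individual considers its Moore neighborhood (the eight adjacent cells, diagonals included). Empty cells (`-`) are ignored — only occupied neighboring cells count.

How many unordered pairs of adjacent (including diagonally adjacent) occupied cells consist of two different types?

36

Scan each occupied cell's neighbors to the right and below (and the two forward diagonals) so each pair is counted once.
From row 0: 3 unlike of 25 pairs (running 3/25).
From row 1: 12 unlike of 23 pairs (running 15/48).
From row 2: 9 unlike of 19 pairs (running 24/67).
From row 3: 10 unlike of 18 pairs (running 34/85).
From row 4: 2 unlike of 4 pairs (running 36/89).
Total adjacent occupied pairs: 89; unlike-type pairs: 36.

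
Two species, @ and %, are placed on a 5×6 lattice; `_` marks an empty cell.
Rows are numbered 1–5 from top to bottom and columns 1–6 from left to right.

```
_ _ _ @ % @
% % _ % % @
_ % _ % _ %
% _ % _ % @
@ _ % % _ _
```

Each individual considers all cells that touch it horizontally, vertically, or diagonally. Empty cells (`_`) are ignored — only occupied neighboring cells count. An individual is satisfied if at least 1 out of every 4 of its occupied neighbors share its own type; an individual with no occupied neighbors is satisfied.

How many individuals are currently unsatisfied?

(1,4)@ 0/3 unhappy
(1,5)% 2/5 ok
(1,6)@ 1/3 ok
(2,1)% 2/2 ok
(2,2)% 2/2 ok
(2,4)% 3/4 ok
(2,5)% 4/7 ok
(2,6)@ 1/4 ok
(3,2)% 4/4 ok
(3,4)% 4/4 ok
(3,6)% 2/4 ok
(4,1)% 1/2 ok
(4,3)% 4/4 ok
(4,5)% 3/4 ok
(4,6)@ 0/2 unhappy
(5,1)@ 0/1 unhappy
(5,3)% 2/2 ok
(5,4)% 3/3 ok
Unsatisfied: (1,4), (4,6), (5,1) — 3 in total.

3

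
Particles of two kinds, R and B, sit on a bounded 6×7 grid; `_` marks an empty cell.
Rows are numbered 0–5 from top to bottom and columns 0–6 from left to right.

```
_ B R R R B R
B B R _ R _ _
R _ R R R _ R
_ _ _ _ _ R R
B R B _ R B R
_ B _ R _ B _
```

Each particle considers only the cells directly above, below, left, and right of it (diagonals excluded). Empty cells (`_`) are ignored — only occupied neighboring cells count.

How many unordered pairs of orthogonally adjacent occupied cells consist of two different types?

11

Scan each occupied cell's neighbors to the right and below so each pair is counted once.
Row 0: B(0,1)–R(0,2)≠ B(0,1)–B(1,1)= R(0,2)–R(0,3)= R(0,2)–R(1,2)= R(0,3)–R(0,4)= R(0,4)–B(0,5)≠ R(0,4)–R(1,4)= B(0,5)–R(0,6)≠  → 3/8 unlike.
Row 1: B(1,0)–B(1,1)= B(1,0)–R(2,0)≠ B(1,1)–R(1,2)≠ R(1,2)–R(2,2)= R(1,4)–R(2,4)=  → 2/5 unlike.
Row 2: R(2,2)–R(2,3)= R(2,3)–R(2,4)= R(2,6)–R(3,6)=  → 0/3 unlike.
Row 3: R(3,5)–R(3,6)= R(3,5)–B(4,5)≠ R(3,6)–R(4,6)=  → 1/3 unlike.
Row 4: B(4,0)–R(4,1)≠ R(4,1)–B(4,2)≠ R(4,1)–B(5,1)≠ R(4,4)–B(4,5)≠ B(4,5)–R(4,6)≠ B(4,5)–B(5,5)=  → 5/6 unlike.
Total adjacent occupied pairs: 25; unlike-type pairs: 11.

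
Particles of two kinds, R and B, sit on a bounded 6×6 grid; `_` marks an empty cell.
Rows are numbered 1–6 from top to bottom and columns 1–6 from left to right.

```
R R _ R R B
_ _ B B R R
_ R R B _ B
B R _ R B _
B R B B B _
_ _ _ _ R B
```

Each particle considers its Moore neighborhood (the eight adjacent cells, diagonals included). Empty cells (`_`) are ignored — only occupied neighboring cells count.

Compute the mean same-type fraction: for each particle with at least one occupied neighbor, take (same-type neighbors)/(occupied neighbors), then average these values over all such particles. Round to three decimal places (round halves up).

Row 1: (1,1)R 1/1 · (1,2)R 1/2 · (1,4)R 2/4 · (1,5)R 3/5 · (1,6)B 0/3
Row 2: (2,3)B 2/6 · (2,4)B 2/6 · (2,5)R 3/7 · (2,6)R 2/4
Row 3: (3,2)R 2/4 · (3,3)R 3/6 · (3,4)B 3/6 · (3,6)B 1/3
Row 4: (4,1)B 1/4 · (4,2)R 3/6 · (4,4)R 1/6 · (4,5)B 4/5
Row 5: (5,1)B 1/3 · (5,2)R 1/4 · (5,3)B 1/4 · (5,4)B 3/5 · (5,5)B 3/5
Row 6: (6,5)R 0/3 · (6,6)B 1/2
Sum over 24 particles: 1/1 + 1/2 + 2/4 + 3/5 + 0/3 + 2/6 + 2/6 + 3/7 + 2/4 + 2/4 + 3/6 + 3/6 + 1/3 + 1/4 + 3/6 + 1/6 + 4/5 + 1/3 + 1/4 + 1/4 + 3/5 + 3/5 + 0/3 + 1/2 = 1439/140; mean = 1439/140 ÷ 24 = 1439/3360 = 0.428273… → 0.428.

0.428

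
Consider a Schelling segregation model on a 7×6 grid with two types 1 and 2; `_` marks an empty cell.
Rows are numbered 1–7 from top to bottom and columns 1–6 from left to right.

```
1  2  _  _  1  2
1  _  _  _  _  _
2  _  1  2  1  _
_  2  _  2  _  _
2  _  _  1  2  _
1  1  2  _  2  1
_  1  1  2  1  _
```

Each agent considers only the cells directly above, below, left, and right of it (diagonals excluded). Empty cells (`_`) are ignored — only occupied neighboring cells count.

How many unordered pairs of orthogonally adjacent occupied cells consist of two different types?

Scan each occupied cell's neighbors to the right and below so each pair is counted once.
From row 1: 2 unlike of 3 pairs (running 2/3).
From row 2: 1 unlike of 1 pairs (running 3/4).
From row 3: 2 unlike of 3 pairs (running 5/7).
From row 4: 1 unlike of 1 pairs (running 6/8).
From row 5: 2 unlike of 3 pairs (running 8/11).
From row 6: 4 unlike of 6 pairs (running 12/17).
From row 7: 2 unlike of 3 pairs (running 14/20).
Total adjacent occupied pairs: 20; unlike-type pairs: 14.

14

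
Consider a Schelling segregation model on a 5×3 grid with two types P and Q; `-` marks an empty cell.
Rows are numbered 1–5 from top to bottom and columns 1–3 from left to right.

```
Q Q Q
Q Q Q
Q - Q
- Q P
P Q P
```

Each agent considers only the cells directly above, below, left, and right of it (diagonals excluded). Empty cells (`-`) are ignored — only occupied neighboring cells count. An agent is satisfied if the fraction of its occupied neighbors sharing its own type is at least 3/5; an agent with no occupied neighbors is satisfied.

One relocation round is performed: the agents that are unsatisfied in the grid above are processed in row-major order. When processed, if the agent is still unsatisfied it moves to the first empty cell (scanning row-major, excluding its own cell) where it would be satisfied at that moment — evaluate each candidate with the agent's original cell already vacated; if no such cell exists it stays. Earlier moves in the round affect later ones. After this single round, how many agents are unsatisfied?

Initially unsatisfied (in order): (3,3), (4,2), (4,3), (5,1), (5,2), (5,3).
  (3,3) → (3,2).
  (4,2): now satisfied by earlier moves; stays.
  (4,3): no empty cell satisfies it; stays.
  (5,1): no empty cell satisfies it; stays.
  (5,2) → (3,3).
  (5,3): now satisfied by earlier moves; stays.
Resulting grid:
Q Q Q
Q Q Q
Q Q Q
- Q P
P - P
Unsatisfied now: (4,2), (4,3).

2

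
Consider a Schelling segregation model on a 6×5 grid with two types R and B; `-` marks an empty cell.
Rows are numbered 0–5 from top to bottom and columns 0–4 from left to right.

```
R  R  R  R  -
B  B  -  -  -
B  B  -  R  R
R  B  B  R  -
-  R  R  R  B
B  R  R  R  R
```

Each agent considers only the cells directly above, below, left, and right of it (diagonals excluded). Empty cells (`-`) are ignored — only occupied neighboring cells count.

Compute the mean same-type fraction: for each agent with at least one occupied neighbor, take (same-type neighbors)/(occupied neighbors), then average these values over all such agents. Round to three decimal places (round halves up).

(0,0)R 1/2
(0,1)R 2/3
(0,2)R 2/2
(0,3)R 1/1
(1,0)B 2/3
(1,1)B 2/3
(2,0)B 2/3
(2,1)B 3/3
(2,3)R 2/2
(2,4)R 1/1
(3,0)R 0/2
(3,1)B 2/4
(3,2)B 1/3
(3,3)R 2/3
(4,1)R 2/3
(4,2)R 3/4
(4,3)R 3/4
(4,4)B 0/2
(5,0)B 0/1
(5,1)R 2/3
(5,2)R 3/3
(5,3)R 3/3
(5,4)R 1/2
Sum over 23 agents: 1/2 + 2/3 + 2/2 + 1/1 + 2/3 + 2/3 + 2/3 + 3/3 + 2/2 + 1/1 + 0/2 + 2/4 + 1/3 + 2/3 + 2/3 + 3/4 + 3/4 + 0/2 + 0/1 + 2/3 + 3/3 + 3/3 + 1/2 = 15; mean = 15 ÷ 23 = 15/23 = 0.652173… → 0.652.

0.652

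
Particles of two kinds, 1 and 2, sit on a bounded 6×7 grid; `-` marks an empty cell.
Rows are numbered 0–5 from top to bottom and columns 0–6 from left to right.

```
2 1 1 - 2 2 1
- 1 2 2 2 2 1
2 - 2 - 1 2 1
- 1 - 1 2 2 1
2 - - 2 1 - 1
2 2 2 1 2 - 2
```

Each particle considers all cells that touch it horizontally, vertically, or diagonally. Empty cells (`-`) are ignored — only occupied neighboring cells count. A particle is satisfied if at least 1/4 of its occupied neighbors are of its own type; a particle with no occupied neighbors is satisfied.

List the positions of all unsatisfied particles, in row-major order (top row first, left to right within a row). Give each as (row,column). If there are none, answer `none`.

(0,0), (2,0), (2,4), (3,1), (5,6)

Row 0: (0,0)2 0/2 ✗ · (0,1)1 2/4 ✓ · (0,2)1 2/4 ✓ · (0,4)2 4/4 ✓ · (0,5)2 3/5 ✓ · (0,6)1 1/3 ✓
Row 1: (1,1)1 2/6 ✓ · (1,2)2 2/5 ✓ · (1,3)2 4/6 ✓ · (1,4)2 5/6 ✓ · (1,5)2 4/8 ✓ · (1,6)1 2/5 ✓
Row 2: (2,0)2 0/2 ✗ · (2,2)2 2/5 ✓ · (2,4)1 1/7 ✗ · (2,5)2 4/8 ✓ · (2,6)1 2/5 ✓
Row 3: (3,1)1 0/3 ✗ · (3,3)1 2/5 ✓ · (3,4)2 3/6 ✓ · (3,5)2 2/7 ✓ · (3,6)1 2/4 ✓
Row 4: (4,0)2 2/3 ✓ · (4,3)2 3/6 ✓ · (4,4)1 2/6 ✓ · (4,6)1 1/3 ✓
Row 5: (5,0)2 2/2 ✓ · (5,1)2 3/3 ✓ · (5,2)2 2/3 ✓ · (5,3)1 1/4 ✓ · (5,4)2 1/3 ✓ · (5,6)2 0/1 ✗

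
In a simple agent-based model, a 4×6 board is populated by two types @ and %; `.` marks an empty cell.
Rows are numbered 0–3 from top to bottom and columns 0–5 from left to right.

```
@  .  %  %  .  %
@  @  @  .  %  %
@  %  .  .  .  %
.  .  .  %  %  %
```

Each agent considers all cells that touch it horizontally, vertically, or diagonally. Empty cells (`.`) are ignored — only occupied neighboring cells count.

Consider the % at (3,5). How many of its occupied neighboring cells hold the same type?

Occupied neighbors of (3,5): (2,5)=%, (3,4)=%.
Same type (%): 2 of 2.

2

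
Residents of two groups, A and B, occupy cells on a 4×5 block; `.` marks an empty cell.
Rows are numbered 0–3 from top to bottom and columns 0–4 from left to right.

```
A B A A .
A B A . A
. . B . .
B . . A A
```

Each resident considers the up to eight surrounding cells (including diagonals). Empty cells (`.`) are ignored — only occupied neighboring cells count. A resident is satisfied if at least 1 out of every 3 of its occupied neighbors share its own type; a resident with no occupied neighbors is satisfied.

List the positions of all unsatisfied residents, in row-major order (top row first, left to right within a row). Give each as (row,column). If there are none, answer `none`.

(0,0)A 1/3 ✓
(0,1)B 1/5 ✗
(0,2)A 2/4 ✓
(0,3)A 3/3 ✓
(1,0)A 1/3 ✓
(1,1)B 2/6 ✓
(1,2)A 2/5 ✓
(1,4)A 1/1 ✓
(2,2)B 1/3 ✓
(3,0)B 0/0 ✓
(3,3)A 1/2 ✓
(3,4)A 1/1 ✓

(0,1)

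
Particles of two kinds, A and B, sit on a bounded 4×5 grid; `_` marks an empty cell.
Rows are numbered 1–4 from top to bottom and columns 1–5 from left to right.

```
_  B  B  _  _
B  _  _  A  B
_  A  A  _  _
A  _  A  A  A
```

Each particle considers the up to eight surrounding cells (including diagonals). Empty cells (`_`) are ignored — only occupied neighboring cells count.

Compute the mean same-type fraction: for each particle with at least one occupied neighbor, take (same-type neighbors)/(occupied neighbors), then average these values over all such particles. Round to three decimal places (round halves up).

(1,2)B 2/2
(1,3)B 1/2
(2,1)B 1/2
(2,4)A 1/3
(2,5)B 0/1
(3,2)A 3/4
(3,3)A 4/4
(4,1)A 1/1
(4,3)A 3/3
(4,4)A 3/3
(4,5)A 1/1
Sum over 11 particles: 2/2 + 1/2 + 1/2 + 1/3 + 0/1 + 3/4 + 4/4 + 1/1 + 3/3 + 3/3 + 1/1 = 97/12; mean = 97/12 ÷ 11 = 97/132 = 0.734848… → 0.735.

0.735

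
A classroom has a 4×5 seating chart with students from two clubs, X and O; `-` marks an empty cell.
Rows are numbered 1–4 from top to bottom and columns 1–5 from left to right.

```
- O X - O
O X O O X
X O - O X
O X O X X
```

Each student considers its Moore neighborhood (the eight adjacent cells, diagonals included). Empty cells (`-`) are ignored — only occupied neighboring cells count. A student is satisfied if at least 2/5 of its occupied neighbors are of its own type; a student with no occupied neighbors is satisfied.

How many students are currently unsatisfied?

5

Row 1: (1,2)O 2/4 ✓ · (1,3)X 1/4 ✗ · (1,5)O 1/2 ✓
Row 2: (2,1)O 2/4 ✓ · (2,2)X 2/6 ✗ · (2,3)O 4/6 ✓ · (2,4)O 3/6 ✓ · (2,5)X 1/4 ✗
Row 3: (3,1)X 2/5 ✓ · (3,2)O 4/7 ✓ · (3,4)O 3/7 ✓ · (3,5)X 3/5 ✓
Row 4: (4,1)O 1/3 ✗ · (4,2)X 1/4 ✗ · (4,3)O 2/4 ✓ · (4,4)X 2/4 ✓ · (4,5)X 2/3 ✓
Unsatisfied: (1,3), (2,2), (2,5), (4,1), (4,2) — 5 in total.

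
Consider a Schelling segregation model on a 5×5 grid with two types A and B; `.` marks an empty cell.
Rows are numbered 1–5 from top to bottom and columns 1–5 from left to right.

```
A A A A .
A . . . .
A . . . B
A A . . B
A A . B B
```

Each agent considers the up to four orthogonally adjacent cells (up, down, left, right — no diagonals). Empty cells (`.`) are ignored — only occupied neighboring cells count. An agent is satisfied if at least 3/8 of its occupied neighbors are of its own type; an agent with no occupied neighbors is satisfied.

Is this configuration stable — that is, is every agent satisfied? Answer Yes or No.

Row 1: (1,1)A 2/2 ok · (1,2)A 2/2 ok · (1,3)A 2/2 ok · (1,4)A 1/1 ok
Row 2: (2,1)A 2/2 ok
Row 3: (3,1)A 2/2 ok · (3,5)B 1/1 ok
Row 4: (4,1)A 3/3 ok · (4,2)A 2/2 ok · (4,5)B 2/2 ok
Row 5: (5,1)A 2/2 ok · (5,2)A 2/2 ok · (5,4)B 1/1 ok · (5,5)B 2/2 ok
All meet the threshold, so the configuration is stable.

Yes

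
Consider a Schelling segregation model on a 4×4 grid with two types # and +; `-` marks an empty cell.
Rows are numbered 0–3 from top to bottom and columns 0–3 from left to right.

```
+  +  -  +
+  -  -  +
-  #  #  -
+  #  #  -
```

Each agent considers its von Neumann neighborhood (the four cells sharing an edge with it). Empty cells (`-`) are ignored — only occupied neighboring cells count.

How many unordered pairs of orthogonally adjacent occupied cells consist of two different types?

1

Scan each occupied cell's neighbors to the right and below so each pair is counted once.
From row 0: 0 unlike of 3 pairs (running 0/3).
From row 2: 0 unlike of 3 pairs (running 0/6).
From row 3: 1 unlike of 2 pairs (running 1/8).
Total adjacent occupied pairs: 8; unlike-type pairs: 1.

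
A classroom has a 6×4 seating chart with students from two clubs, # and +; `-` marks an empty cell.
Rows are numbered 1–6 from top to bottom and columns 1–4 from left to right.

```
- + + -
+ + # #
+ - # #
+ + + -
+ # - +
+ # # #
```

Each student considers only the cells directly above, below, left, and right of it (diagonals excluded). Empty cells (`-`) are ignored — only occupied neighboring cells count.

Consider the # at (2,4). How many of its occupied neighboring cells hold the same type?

Occupied neighbors of (2,4): (3,4)=#, (2,3)=#.
Same type (#): 2 of 2.

2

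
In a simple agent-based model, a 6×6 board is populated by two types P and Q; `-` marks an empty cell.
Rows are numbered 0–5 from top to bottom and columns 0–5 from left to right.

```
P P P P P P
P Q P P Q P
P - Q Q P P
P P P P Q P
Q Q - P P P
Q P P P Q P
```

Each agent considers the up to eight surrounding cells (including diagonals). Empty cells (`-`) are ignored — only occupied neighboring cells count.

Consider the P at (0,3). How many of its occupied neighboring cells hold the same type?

Occupied neighbors of (0,3): (0,2)=P, (0,4)=P, (1,2)=P, (1,3)=P, (1,4)=Q.
Same type (P): 4 of 5.

4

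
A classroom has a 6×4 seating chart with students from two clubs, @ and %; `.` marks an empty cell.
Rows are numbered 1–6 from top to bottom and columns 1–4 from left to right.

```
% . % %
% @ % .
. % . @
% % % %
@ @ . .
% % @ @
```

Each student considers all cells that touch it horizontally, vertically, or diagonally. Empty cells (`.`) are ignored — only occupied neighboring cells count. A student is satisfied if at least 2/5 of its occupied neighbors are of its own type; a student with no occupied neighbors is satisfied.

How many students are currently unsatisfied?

6

Row 1: (1,1)% 1/2 ok · (1,3)% 2/3 ok · (1,4)% 2/2 ok
Row 2: (2,1)% 2/3 ok · (2,2)@ 0/5 unhappy · (2,3)% 3/5 ok
Row 3: (3,2)% 5/6 ok · (3,4)@ 0/3 unhappy
Row 4: (4,1)% 2/4 ok · (4,2)% 3/5 ok · (4,3)% 3/5 ok · (4,4)% 1/2 ok
Row 5: (5,1)@ 1/5 unhappy · (5,2)@ 2/7 unhappy
Row 6: (6,1)% 1/3 unhappy · (6,2)% 1/4 unhappy · (6,3)@ 2/3 ok · (6,4)@ 1/1 ok
Unsatisfied: (2,2), (3,4), (5,1), (5,2), (6,1), (6,2) — 6 in total.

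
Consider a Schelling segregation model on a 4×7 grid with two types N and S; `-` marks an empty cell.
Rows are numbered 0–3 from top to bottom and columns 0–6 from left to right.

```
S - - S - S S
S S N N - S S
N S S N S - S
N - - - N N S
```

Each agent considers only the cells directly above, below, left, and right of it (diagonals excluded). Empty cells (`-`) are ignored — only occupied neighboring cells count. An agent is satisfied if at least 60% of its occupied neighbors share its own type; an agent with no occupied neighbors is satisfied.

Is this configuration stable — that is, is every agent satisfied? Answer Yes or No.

No

Row 0: (0,0)S 1/1 ok · (0,3)S 0/1 unhappy · (0,5)S 2/2 ok · (0,6)S 2/2 ok
Row 1: (1,0)S 2/3 ok · (1,1)S 2/3 ok · (1,2)N 1/3 unhappy · (1,3)N 2/3 ok · (1,5)S 2/2 ok · (1,6)S 3/3 ok
Row 2: (2,0)N 1/3 unhappy · (2,1)S 2/3 ok · (2,2)S 1/3 unhappy · (2,3)N 1/3 unhappy · (2,4)S 0/2 unhappy · (2,6)S 2/2 ok
Row 3: (3,0)N 1/1 ok · (3,4)N 1/2 unhappy · (3,5)N 1/2 unhappy · (3,6)S 1/2 unhappy
For instance (0,3) has only 0/1 same-type neighbors, below 3/5.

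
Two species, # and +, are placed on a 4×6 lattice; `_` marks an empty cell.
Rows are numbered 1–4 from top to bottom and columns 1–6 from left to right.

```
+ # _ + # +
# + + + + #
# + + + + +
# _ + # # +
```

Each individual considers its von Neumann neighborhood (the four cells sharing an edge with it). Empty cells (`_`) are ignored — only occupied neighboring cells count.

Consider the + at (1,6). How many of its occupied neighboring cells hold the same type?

Occupied neighbors of (1,6): (2,6)=#, (1,5)=#.
Same type (+): 0 of 2.

0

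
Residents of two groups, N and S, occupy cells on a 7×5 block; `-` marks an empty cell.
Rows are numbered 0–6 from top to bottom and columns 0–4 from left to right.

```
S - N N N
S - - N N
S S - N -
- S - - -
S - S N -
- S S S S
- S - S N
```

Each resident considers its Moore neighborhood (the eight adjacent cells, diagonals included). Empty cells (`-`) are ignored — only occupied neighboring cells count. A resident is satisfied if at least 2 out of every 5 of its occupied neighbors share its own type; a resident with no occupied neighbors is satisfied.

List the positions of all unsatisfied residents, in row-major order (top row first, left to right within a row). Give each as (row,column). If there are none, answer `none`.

Row 0: (0,0)S 1/1 ✓ · (0,2)N 2/2 ✓ · (0,3)N 4/4 ✓ · (0,4)N 3/3 ✓
Row 1: (1,0)S 3/3 ✓ · (1,3)N 5/5 ✓ · (1,4)N 4/4 ✓
Row 2: (2,0)S 3/3 ✓ · (2,1)S 3/3 ✓ · (2,3)N 2/2 ✓
Row 3: (3,1)S 4/4 ✓
Row 4: (4,0)S 2/2 ✓ · (4,2)S 4/5 ✓ · (4,3)N 0/4 ✗
Row 5: (5,1)S 4/4 ✓ · (5,2)S 5/6 ✓ · (5,3)S 4/6 ✓ · (5,4)S 2/4 ✓
Row 6: (6,1)S 2/2 ✓ · (6,3)S 3/4 ✓ · (6,4)N 0/3 ✗

(4,3), (6,4)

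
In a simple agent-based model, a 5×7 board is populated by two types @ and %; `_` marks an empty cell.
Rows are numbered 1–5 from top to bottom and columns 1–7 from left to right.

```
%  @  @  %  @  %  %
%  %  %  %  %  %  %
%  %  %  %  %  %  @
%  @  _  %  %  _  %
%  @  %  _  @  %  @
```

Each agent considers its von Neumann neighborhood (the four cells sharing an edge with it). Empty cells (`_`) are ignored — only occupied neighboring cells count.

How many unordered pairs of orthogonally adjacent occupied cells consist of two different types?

18

Scan each occupied cell's neighbors to the right and below so each pair is counted once.
From row 1: 7 unlike of 13 pairs (running 7/13).
From row 2: 1 unlike of 13 pairs (running 8/26).
From row 3: 3 unlike of 11 pairs (running 11/37).
From row 4: 3 unlike of 6 pairs (running 14/43).
From row 5: 4 unlike of 4 pairs (running 18/47).
Total adjacent occupied pairs: 47; unlike-type pairs: 18.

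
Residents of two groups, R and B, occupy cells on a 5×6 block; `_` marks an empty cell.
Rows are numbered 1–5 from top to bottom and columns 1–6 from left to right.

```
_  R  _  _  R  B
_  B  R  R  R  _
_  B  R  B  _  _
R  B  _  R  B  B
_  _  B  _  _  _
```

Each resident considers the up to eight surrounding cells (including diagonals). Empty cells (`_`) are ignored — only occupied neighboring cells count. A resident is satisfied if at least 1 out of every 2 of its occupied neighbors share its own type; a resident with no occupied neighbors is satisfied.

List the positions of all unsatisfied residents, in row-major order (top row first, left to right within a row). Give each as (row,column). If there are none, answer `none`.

(1,6), (2,2), (3,2), (3,3), (3,4), (4,1), (4,4)

(1,2)R 1/2 ok
(1,5)R 2/3 ok
(1,6)B 0/2 unhappy
(2,2)B 1/4 unhappy
(2,3)R 3/6 ok
(2,4)R 4/5 ok
(2,5)R 2/4 ok
(3,2)B 2/5 unhappy
(3,3)R 3/7 unhappy
(3,4)B 1/6 unhappy
(4,1)R 0/2 unhappy
(4,2)B 2/4 ok
(4,4)R 1/4 unhappy
(4,5)B 2/3 ok
(4,6)B 1/1 ok
(5,3)B 1/2 ok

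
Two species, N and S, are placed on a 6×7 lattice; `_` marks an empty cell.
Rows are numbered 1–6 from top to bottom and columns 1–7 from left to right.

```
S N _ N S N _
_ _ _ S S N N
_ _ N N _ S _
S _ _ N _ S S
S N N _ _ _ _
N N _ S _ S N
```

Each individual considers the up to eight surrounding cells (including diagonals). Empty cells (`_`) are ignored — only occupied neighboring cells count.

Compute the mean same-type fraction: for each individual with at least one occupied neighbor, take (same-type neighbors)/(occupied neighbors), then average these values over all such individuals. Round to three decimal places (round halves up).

0.462

(1,1)S 0/1
(1,2)N 0/1
(1,4)N 0/3
(1,5)S 2/5
(1,6)N 2/4
(2,4)S 2/5
(2,5)S 3/7
(2,6)N 2/5
(2,7)N 2/3
(3,3)N 2/3
(3,4)N 2/4
(3,6)S 3/5
(4,1)S 1/2
(4,4)N 3/3
(4,6)S 2/2
(4,7)S 2/2
(5,1)S 1/4
(5,2)N 3/5
(5,3)N 3/4
(6,1)N 2/3
(6,2)N 3/4
(6,4)S 0/1
(6,6)S 0/1
(6,7)N 0/1
Sum over 24 individuals: 0/1 + 0/1 + 0/3 + 2/5 + 2/4 + 2/5 + 3/7 + 2/5 + 2/3 + 2/3 + 2/4 + 3/5 + 1/2 + 3/3 + 2/2 + 2/2 + 1/4 + 3/5 + 3/4 + 2/3 + 3/4 + 0/1 + 0/1 + 0/1 = 1551/140; mean = 1551/140 ÷ 24 = 517/1120 = 0.461607… → 0.462.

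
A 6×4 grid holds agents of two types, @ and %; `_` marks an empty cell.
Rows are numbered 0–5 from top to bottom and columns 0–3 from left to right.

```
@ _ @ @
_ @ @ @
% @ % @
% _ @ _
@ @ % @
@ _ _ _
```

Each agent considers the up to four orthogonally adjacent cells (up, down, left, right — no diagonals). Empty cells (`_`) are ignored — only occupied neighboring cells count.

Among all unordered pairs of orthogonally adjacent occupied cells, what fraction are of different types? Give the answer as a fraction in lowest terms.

9/19

Scan each occupied cell's neighbors to the right and below so each pair is counted once.
Row 0: @(0,2)–@(0,3)= @(0,2)–@(1,2)= @(0,3)–@(1,3)=  → 0/3 unlike.
Row 1: @(1,1)–@(1,2)= @(1,1)–@(2,1)= @(1,2)–@(1,3)= @(1,2)–%(2,2)≠ @(1,3)–@(2,3)=  → 1/5 unlike.
Row 2: %(2,0)–@(2,1)≠ %(2,0)–%(3,0)= @(2,1)–%(2,2)≠ %(2,2)–@(2,3)≠ %(2,2)–@(3,2)≠  → 4/5 unlike.
Row 3: %(3,0)–@(4,0)≠ @(3,2)–%(4,2)≠  → 2/2 unlike.
Row 4: @(4,0)–@(4,1)= @(4,0)–@(5,0)= @(4,1)–%(4,2)≠ %(4,2)–@(4,3)≠  → 2/4 unlike.
Total adjacent occupied pairs: 19; unlike-type pairs: 9.
9/19 is already in lowest terms.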